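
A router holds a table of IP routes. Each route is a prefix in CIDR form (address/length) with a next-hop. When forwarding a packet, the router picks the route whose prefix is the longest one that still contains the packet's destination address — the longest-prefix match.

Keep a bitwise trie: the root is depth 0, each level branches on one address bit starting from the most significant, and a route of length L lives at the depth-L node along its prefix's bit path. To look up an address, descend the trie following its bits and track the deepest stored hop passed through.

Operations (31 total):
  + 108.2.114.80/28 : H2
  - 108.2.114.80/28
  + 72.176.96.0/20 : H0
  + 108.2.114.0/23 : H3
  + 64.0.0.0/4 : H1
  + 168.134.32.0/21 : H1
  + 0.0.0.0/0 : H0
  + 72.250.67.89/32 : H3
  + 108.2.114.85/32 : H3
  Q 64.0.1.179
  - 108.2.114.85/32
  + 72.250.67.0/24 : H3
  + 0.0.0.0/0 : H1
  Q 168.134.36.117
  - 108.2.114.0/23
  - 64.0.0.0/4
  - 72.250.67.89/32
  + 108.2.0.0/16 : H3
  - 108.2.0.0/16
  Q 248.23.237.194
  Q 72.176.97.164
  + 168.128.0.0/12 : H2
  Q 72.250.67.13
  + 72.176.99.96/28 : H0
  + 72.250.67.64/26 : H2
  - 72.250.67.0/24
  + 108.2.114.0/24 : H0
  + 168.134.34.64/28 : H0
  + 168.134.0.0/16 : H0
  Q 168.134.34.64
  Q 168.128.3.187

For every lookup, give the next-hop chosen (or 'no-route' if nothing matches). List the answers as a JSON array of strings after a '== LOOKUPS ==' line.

Trace:
  add 108.2.114.80/28 -> H2 at depth 28
  del 108.2.114.80/28 (clear depth 28)
  add 72.176.96.0/20 -> H0 at depth 20
  add 108.2.114.0/23 -> H3 at depth 23
  add 64.0.0.0/4 -> H1 at depth 4
  add 168.134.32.0/21 -> H1 at depth 21
  add 0.0.0.0/0 -> H0 at depth 0
  add 72.250.67.89/32 -> H3 at depth 32
  add 108.2.114.85/32 -> H3 at depth 32
  lookup 64.0.1.179: bits 0100 walk d0:H0→d1:-→d2:-→d3:-→d4:H1 -> H1
  del 108.2.114.85/32 (clear depth 32)
  add 72.250.67.0/24 -> H3 at depth 24
  add 0.0.0.0/0 -> H1 at depth 0
  lookup 168.134.36.117: bits 101010001000011000100 walk d0:H1→d1:-→d2:-→d3:-→d4:-→d5:-→d6:-→d7:-→d8:-→d9:-→d10:-→d11:-→d12:-→d13:-→d14:-→d15:-→d16:-→d17:-→d18:-→d19:-→d20:-→d21:H1 -> H1
  del 108.2.114.0/23 (clear depth 23)
  del 64.0.0.0/4 (clear depth 4)
  del 72.250.67.89/32 (clear depth 32)
  add 108.2.0.0/16 -> H3 at depth 16
  del 108.2.0.0/16 (clear depth 16)
  lookup 248.23.237.194: bits 1 walk d0:H1→d1:- -> H1
  lookup 72.176.97.164: bits 01001000101100000110 walk d0:H1→d1:-→d2:-→d3:-→d4:-→d5:-→d6:-→d7:-→d8:-→d9:-→d10:-→d11:-→d12:-→d13:-→d14:-→d15:-→d16:-→d17:-→d18:-→d19:-→d20:H0 -> H0
  add 168.128.0.0/12 -> H2 at depth 12
  lookup 72.250.67.13: bits 0100100011111010010000110 walk d0:H1→d1:-→d2:-→d3:-→d4:-→d5:-→d6:-→d7:-→d8:-→d9:-→d10:-→d11:-→d12:-→d13:-→d14:-→d15:-→d16:-→d17:-→d18:-→d19:-→d20:-→d21:-→d22:-→d23:-→d24:H3→d25:- -> H3
  add 72.176.99.96/28 -> H0 at depth 28
  add 72.250.67.64/26 -> H2 at depth 26
  del 72.250.67.0/24 (clear depth 24)
  add 108.2.114.0/24 -> H0 at depth 24
  add 168.134.34.64/28 -> H0 at depth 28
  add 168.134.0.0/16 -> H0 at depth 16
  lookup 168.134.34.64: bits 1010100010000110001000100100 walk d0:H1→d1:-→d2:-→d3:-→d4:-→d5:-→d6:-→d7:-→d8:-→d9:-→d10:-→d11:-→d12:H2→d13:-→d14:-→d15:-→d16:H0→d17:-→d18:-→d19:-→d20:-→d21:H1→d22:-→d23:-→d24:-→d25:-→d26:-→d27:-→d28:H0 -> H0
  lookup 168.128.3.187: bits 1010100010000 walk d0:H1→d1:-→d2:-→d3:-→d4:-→d5:-→d6:-→d7:-→d8:-→d9:-→d10:-→d11:-→d12:H2→d13:- -> H2

== LOOKUPS ==
["H1","H1","H1","H0","H3","H0","H2"]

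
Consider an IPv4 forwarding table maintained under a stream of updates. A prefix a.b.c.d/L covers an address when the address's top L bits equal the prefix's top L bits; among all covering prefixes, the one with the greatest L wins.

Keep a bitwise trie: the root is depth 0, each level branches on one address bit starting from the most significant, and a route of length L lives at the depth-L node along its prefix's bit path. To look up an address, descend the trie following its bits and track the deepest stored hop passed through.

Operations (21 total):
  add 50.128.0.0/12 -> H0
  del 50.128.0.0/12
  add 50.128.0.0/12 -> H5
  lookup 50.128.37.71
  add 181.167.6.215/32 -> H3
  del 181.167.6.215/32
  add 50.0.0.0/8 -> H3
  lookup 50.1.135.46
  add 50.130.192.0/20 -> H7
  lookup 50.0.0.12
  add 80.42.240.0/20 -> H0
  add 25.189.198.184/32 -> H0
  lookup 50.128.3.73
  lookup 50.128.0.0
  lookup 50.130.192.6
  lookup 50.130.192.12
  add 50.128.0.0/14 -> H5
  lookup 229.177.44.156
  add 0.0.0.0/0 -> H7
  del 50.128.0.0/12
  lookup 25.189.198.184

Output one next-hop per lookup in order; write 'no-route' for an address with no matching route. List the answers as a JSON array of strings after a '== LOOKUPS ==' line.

Trace:
  + 50.128.0.0/12 (H0) depth=12
  - 50.128.0.0/12 clear@12
  + 50.128.0.0/12 (H5) depth=12
  Q 50.128.37.71: descend 001100101000 ; hops seen [H5] ; pick H5
  + 181.167.6.215/32 (H3) depth=32
  - 181.167.6.215/32 clear@32
  + 50.0.0.0/8 (H3) depth=8
  Q 50.1.135.46: descend 00110010 ; hops seen [H3] ; pick H3
  + 50.130.192.0/20 (H7) depth=20
  Q 50.0.0.12: descend 00110010 ; hops seen [H3] ; pick H3
  + 80.42.240.0/20 (H0) depth=20
  + 25.189.198.184/32 (H0) depth=32
  Q 50.128.3.73: descend 00110010100000 ; hops seen [H3,H5] ; pick H5
  Q 50.128.0.0: descend 00110010100000 ; hops seen [H3,H5] ; pick H5
  Q 50.130.192.6: descend 00110010100000101100 ; hops seen [H3,H5,H7] ; pick H7
  Q 50.130.192.12: descend 00110010100000101100 ; hops seen [H3,H5,H7] ; pick H7
  + 50.128.0.0/14 (H5) depth=14
  Q 229.177.44.156: descend 1 ; hops seen [∅] ; pick no-route
  + 0.0.0.0/0 (H7) depth=0
  - 50.128.0.0/12 clear@12
  Q 25.189.198.184: descend 00011001101111011100011010111000 ; hops seen [H7,H0] ; pick H0

== LOOKUPS ==
["H5","H3","H3","H5","H5","H7","H7","no-route","H0"]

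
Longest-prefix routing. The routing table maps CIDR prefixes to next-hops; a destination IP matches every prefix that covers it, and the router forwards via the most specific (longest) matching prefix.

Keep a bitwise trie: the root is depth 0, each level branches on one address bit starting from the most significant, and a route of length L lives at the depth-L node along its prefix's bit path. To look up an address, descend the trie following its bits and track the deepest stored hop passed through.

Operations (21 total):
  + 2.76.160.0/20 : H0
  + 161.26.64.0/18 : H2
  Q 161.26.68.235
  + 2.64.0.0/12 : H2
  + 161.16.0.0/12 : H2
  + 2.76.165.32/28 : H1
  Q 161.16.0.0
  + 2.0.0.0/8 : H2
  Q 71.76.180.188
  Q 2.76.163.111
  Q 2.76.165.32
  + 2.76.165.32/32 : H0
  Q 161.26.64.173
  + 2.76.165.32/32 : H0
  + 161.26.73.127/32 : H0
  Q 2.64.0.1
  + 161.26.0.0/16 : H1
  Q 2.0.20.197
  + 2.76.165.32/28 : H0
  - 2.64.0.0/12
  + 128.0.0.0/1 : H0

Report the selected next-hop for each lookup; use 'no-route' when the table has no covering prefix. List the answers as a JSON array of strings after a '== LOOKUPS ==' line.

Apply in order:
  + 2.76.160.0/20 (H0) depth=20
  + 161.26.64.0/18 (H2) depth=18
  lookup 161.26.68.235: bits 101000010001101001 walk d0:-→d1:-→d2:-→d3:-→d4:-→d5:-→d6:-→d7:-→d8:-→d9:-→d10:-→d11:-→d12:-→d13:-→d14:-→d15:-→d16:-→d17:-→d18:H2 -> H2
  + 2.64.0.0/12 (H2) depth=12
  + 161.16.0.0/12 (H2) depth=12
  + 2.76.165.32/28 (H1) depth=28
  lookup 161.16.0.0: bits 101000010001 walk d0:-→d1:-→d2:-→d3:-→d4:-→d5:-→d6:-→d7:-→d8:-→d9:-→d10:-→d11:-→d12:H2 -> H2
  + 2.0.0.0/8 (H2) depth=8
  lookup 71.76.180.188: bits 0 walk d0:-→d1:- -> no-route
  lookup 2.76.163.111: bits 000000100100110010100 walk d0:-→d1:-→d2:-→d3:-→d4:-→d5:-→d6:-→d7:-→d8:H2→d9:-→d10:-→d11:-→d12:H2→d13:-→d14:-→d15:-→d16:-→d17:-→d18:-→d19:-→d20:H0→d21:- -> H0
  lookup 2.76.165.32: bits 0000001001001100101001010010 walk d0:-→d1:-→d2:-→d3:-→d4:-→d5:-→d6:-→d7:-→d8:H2→d9:-→d10:-→d11:-→d12:H2→d13:-→d14:-→d15:-→d16:-→d17:-→d18:-→d19:-→d20:H0→d21:-→d22:-→d23:-→d24:-→d25:-→d26:-→d27:-→d28:H1 -> H1
  + 2.76.165.32/32 (H0) depth=32
  lookup 161.26.64.173: bits 101000010001101001 walk d0:-→d1:-→d2:-→d3:-→d4:-→d5:-→d6:-→d7:-→d8:-→d9:-→d10:-→d11:-→d12:H2→d13:-→d14:-→d15:-→d16:-→d17:-→d18:H2 -> H2
  + 2.76.165.32/32 (H0) depth=32
  + 161.26.73.127/32 (H0) depth=32
  lookup 2.64.0.1: bits 000000100100 walk d0:-→d1:-→d2:-→d3:-→d4:-→d5:-→d6:-→d7:-→d8:H2→d9:-→d10:-→d11:-→d12:H2 -> H2
  + 161.26.0.0/16 (H1) depth=16
  lookup 2.0.20.197: bits 000000100 walk d0:-→d1:-→d2:-→d3:-→d4:-→d5:-→d6:-→d7:-→d8:H2→d9:- -> H2
  + 2.76.165.32/28 (H0) depth=28
  del 2.64.0.0/12 (clear depth 12)
  + 128.0.0.0/1 (H0) depth=1

== LOOKUPS ==
["H2","H2","no-route","H0","H1","H2","H2","H2"]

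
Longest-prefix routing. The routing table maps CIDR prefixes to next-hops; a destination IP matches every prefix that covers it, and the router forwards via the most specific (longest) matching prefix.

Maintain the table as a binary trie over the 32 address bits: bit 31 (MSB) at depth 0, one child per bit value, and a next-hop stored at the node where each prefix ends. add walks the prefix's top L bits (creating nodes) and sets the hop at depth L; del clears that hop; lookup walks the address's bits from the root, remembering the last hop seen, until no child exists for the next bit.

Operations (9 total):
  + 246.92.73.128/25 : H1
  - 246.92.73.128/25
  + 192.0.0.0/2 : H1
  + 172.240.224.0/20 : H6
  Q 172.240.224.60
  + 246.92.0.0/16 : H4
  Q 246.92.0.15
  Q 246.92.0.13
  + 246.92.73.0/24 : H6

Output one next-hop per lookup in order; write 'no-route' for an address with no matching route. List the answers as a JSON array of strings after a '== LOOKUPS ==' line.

Apply in order:
  add 246.92.73.128/25 -> H1 at depth 25
  - 246.92.73.128/25 clear@25
  add 192.0.0.0/2 -> H1 at depth 2
  add 172.240.224.0/20 -> H6 at depth 20
  lookup 172.240.224.60: bits 10101100111100001110 walk d0:-→d1:-→d2:-→d3:-→d4:-→d5:-→d6:-→d7:-→d8:-→d9:-→d10:-→d11:-→d12:-→d13:-→d14:-→d15:-→d16:-→d17:-→d18:-→d19:-→d20:H6 -> H6
  add 246.92.0.0/16 -> H4 at depth 16
  lookup 246.92.0.15: bits 11110110010111000 walk d0:-→d1:-→d2:H1→d3:-→d4:-→d5:-→d6:-→d7:-→d8:-→d9:-→d10:-→d11:-→d12:-→d13:-→d14:-→d15:-→d16:H4→d17:- -> H4
  lookup 246.92.0.13: bits 11110110010111000 walk d0:-→d1:-→d2:H1→d3:-→d4:-→d5:-→d6:-→d7:-→d8:-→d9:-→d10:-→d11:-→d12:-→d13:-→d14:-→d15:-→d16:H4→d17:- -> H4
  add 246.92.73.0/24 -> H6 at depth 24

== LOOKUPS ==
["H6","H4","H4"]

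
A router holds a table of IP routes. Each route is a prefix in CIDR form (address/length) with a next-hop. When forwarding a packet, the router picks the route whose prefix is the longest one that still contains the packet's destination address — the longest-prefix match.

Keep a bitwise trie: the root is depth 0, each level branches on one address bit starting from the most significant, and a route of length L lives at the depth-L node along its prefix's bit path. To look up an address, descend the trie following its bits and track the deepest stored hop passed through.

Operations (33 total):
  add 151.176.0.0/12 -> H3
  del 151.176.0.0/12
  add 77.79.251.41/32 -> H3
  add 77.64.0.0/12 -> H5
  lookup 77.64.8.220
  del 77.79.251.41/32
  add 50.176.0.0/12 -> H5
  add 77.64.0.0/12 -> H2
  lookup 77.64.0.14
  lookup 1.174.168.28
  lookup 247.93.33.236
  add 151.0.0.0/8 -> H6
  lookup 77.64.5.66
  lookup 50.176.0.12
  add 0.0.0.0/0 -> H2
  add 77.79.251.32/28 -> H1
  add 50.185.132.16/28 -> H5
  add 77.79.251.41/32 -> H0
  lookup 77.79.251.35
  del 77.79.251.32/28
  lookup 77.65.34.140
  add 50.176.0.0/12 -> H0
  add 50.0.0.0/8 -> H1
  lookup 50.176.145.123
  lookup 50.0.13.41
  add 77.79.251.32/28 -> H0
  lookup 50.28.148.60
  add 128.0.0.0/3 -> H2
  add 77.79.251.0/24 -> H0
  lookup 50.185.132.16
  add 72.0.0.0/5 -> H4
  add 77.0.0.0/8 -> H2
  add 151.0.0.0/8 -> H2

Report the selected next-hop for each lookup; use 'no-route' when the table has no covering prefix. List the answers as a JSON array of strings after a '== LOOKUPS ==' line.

Process each operation:
  add 151.176.0.0/12 -> H3 at depth 12
  del 151.176.0.0/12 (clear depth 12)
  add 77.79.251.41/32 -> H3 at depth 32
  add 77.64.0.0/12 -> H5 at depth 12
  Q 77.64.8.220: descend 010011010100 ; hops seen [H5] ; pick H5
  del 77.79.251.41/32 (clear depth 32)
  add 50.176.0.0/12 -> H5 at depth 12
  add 77.64.0.0/12 -> H2 at depth 12
  Q 77.64.0.14: descend 010011010100 ; hops seen [H2] ; pick H2
  Q 1.174.168.28: descend 00 ; hops seen [∅] ; pick no-route
  Q 247.93.33.236: descend 1 ; hops seen [∅] ; pick no-route
  add 151.0.0.0/8 -> H6 at depth 8
  Q 77.64.5.66: descend 010011010100 ; hops seen [H2] ; pick H2
  Q 50.176.0.12: descend 001100101011 ; hops seen [H5] ; pick H5
  add 0.0.0.0/0 -> H2 at depth 0
  add 77.79.251.32/28 -> H1 at depth 28
  add 50.185.132.16/28 -> H5 at depth 28
  add 77.79.251.41/32 -> H0 at depth 32
  Q 77.79.251.35: descend 0100110101001111111110110010 ; hops seen [H2,H2,H1] ; pick H1
  del 77.79.251.32/28 (clear depth 28)
  Q 77.65.34.140: descend 010011010100 ; hops seen [H2,H2] ; pick H2
  add 50.176.0.0/12 -> H0 at depth 12
  add 50.0.0.0/8 -> H1 at depth 8
  Q 50.176.145.123: descend 001100101011 ; hops seen [H2,H1,H0] ; pick H0
  Q 50.0.13.41: descend 00110010 ; hops seen [H2,H1] ; pick H1
  add 77.79.251.32/28 -> H0 at depth 28
  Q 50.28.148.60: descend 00110010 ; hops seen [H2,H1] ; pick H1
  add 128.0.0.0/3 -> H2 at depth 3
  add 77.79.251.0/24 -> H0 at depth 24
  Q 50.185.132.16: descend 0011001010111001100001000001 ; hops seen [H2,H1,H0,H5] ; pick H5
  add 72.0.0.0/5 -> H4 at depth 5
  add 77.0.0.0/8 -> H2 at depth 8
  add 151.0.0.0/8 -> H2 at depth 8

== LOOKUPS ==
["H5","H2","no-route","no-route","H2","H5","H1","H2","H0","H1","H1","H5"]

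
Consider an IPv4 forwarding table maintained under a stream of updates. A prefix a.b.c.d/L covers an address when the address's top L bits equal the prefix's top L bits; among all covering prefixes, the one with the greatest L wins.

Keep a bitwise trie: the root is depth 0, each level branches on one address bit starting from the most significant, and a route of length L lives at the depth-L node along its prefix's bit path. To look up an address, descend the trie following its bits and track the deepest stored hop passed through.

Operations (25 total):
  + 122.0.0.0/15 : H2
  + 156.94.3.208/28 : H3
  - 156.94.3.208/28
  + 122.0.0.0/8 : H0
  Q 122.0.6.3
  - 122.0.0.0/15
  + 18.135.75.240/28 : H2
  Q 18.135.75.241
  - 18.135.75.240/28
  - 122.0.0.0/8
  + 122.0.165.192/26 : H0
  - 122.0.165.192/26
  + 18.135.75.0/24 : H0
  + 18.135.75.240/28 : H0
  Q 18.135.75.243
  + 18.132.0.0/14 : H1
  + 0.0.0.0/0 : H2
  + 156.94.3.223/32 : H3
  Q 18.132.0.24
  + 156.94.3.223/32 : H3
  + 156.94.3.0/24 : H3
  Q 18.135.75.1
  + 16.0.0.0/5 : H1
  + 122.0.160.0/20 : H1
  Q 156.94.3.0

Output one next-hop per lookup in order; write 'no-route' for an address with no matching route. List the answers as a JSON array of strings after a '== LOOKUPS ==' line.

Process each operation:
  + 122.0.0.0/15 (H2) depth=15
  + 156.94.3.208/28 (H3) depth=28
  - 156.94.3.208/28 clear@28
  + 122.0.0.0/8 (H0) depth=8
  ? 122.0.6.3  path d0:-→d1:-→d2:-→d3:-→d4:-→d5:-→d6:-→d7:-→d8:H0→d9:-→d10:-→d11:-→d12:-→d13:-→d14:-→d15:H2  best=H2
  - 122.0.0.0/15 clear@15
  + 18.135.75.240/28 (H2) depth=28
  ? 18.135.75.241  path d0:-→d1:-→d2:-→d3:-→d4:-→d5:-→d6:-→d7:-→d8:-→d9:-→d10:-→d11:-→d12:-→d13:-→d14:-→d15:-→d16:-→d17:-→d18:-→d19:-→d20:-→d21:-→d22:-→d23:-→d24:-→d25:-→d26:-→d27:-→d28:H2  best=H2
  - 18.135.75.240/28 clear@28
  - 122.0.0.0/8 clear@8
  + 122.0.165.192/26 (H0) depth=26
  - 122.0.165.192/26 clear@26
  + 18.135.75.0/24 (H0) depth=24
  + 18.135.75.240/28 (H0) depth=28
  ? 18.135.75.243  path d0:-→d1:-→d2:-→d3:-→d4:-→d5:-→d6:-→d7:-→d8:-→d9:-→d10:-→d11:-→d12:-→d13:-→d14:-→d15:-→d16:-→d17:-→d18:-→d19:-→d20:-→d21:-→d22:-→d23:-→d24:H0→d25:-→d26:-→d27:-→d28:H0  best=H0
  + 18.132.0.0/14 (H1) depth=14
  + 0.0.0.0/0 (H2) depth=0
  + 156.94.3.223/32 (H3) depth=32
  ? 18.132.0.24  path d0:H2→d1:-→d2:-→d3:-→d4:-→d5:-→d6:-→d7:-→d8:-→d9:-→d10:-→d11:-→d12:-→d13:-→d14:H1  best=H1
  + 156.94.3.223/32 (H3) depth=32
  + 156.94.3.0/24 (H3) depth=24
  ? 18.135.75.1  path d0:H2→d1:-→d2:-→d3:-→d4:-→d5:-→d6:-→d7:-→d8:-→d9:-→d10:-→d11:-→d12:-→d13:-→d14:H1→d15:-→d16:-→d17:-→d18:-→d19:-→d20:-→d21:-→d22:-→d23:-→d24:H0  best=H0
  + 16.0.0.0/5 (H1) depth=5
  + 122.0.160.0/20 (H1) depth=20
  ? 156.94.3.0  path d0:H2→d1:-→d2:-→d3:-→d4:-→d5:-→d6:-→d7:-→d8:-→d9:-→d10:-→d11:-→d12:-→d13:-→d14:-→d15:-→d16:-→d17:-→d18:-→d19:-→d20:-→d21:-→d22:-→d23:-→d24:H3  best=H3

== LOOKUPS ==
["H2","H2","H0","H1","H0","H3"]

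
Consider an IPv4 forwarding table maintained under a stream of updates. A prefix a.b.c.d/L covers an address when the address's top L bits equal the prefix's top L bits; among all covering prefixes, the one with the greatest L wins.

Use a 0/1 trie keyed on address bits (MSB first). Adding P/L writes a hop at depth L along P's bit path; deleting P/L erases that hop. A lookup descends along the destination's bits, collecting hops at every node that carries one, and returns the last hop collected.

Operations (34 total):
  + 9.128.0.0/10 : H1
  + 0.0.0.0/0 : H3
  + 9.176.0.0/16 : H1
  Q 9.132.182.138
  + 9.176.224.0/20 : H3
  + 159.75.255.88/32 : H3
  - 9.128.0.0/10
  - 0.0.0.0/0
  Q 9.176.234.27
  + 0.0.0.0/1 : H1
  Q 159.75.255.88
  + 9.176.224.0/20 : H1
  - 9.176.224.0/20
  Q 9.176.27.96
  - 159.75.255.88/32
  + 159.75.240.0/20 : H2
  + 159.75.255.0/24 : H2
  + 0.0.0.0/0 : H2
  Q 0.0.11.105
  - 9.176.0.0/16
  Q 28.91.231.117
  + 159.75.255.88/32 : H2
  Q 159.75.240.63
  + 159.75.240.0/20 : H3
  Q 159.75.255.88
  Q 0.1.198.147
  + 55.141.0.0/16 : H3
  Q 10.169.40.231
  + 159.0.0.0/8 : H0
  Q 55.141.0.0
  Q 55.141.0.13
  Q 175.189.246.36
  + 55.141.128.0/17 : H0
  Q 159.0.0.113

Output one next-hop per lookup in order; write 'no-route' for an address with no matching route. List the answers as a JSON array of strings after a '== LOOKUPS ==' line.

Trace:
  add 9.128.0.0/10 -> H1 at depth 10
  add 0.0.0.0/0 -> H3 at depth 0
  add 9.176.0.0/16 -> H1 at depth 16
  Q 9.132.182.138: descend 0000100110 ; hops seen [H3,H1] ; pick H1
  add 9.176.224.0/20 -> H3 at depth 20
  add 159.75.255.88/32 -> H3 at depth 32
  - 9.128.0.0/10 clear@10
  - 0.0.0.0/0 clear@0
  Q 9.176.234.27: descend 00001001101100001110 ; hops seen [H1,H3] ; pick H3
  add 0.0.0.0/1 -> H1 at depth 1
  Q 159.75.255.88: descend 10011111010010111111111101011000 ; hops seen [H3] ; pick H3
  add 9.176.224.0/20 -> H1 at depth 20
  - 9.176.224.0/20 clear@20
  Q 9.176.27.96: descend 0000100110110000 ; hops seen [H1,H1] ; pick H1
  - 159.75.255.88/32 clear@32
  add 159.75.240.0/20 -> H2 at depth 20
  add 159.75.255.0/24 -> H2 at depth 24
  add 0.0.0.0/0 -> H2 at depth 0
  Q 0.0.11.105: descend 0000 ; hops seen [H2,H1] ; pick H1
  - 9.176.0.0/16 clear@16
  Q 28.91.231.117: descend 000 ; hops seen [H2,H1] ; pick H1
  add 159.75.255.88/32 -> H2 at depth 32
  Q 159.75.240.63: descend 10011111010010111111 ; hops seen [H2,H2] ; pick H2
  add 159.75.240.0/20 -> H3 at depth 20
  Q 159.75.255.88: descend 10011111010010111111111101011000 ; hops seen [H2,H3,H2,H2] ; pick H2
  Q 0.1.198.147: descend 0000 ; hops seen [H2,H1] ; pick H1
  add 55.141.0.0/16 -> H3 at depth 16
  Q 10.169.40.231: descend 000010 ; hops seen [H2,H1] ; pick H1
  add 159.0.0.0/8 -> H0 at depth 8
  Q 55.141.0.0: descend 0011011110001101 ; hops seen [H2,H1,H3] ; pick H3
  Q 55.141.0.13: descend 0011011110001101 ; hops seen [H2,H1,H3] ; pick H3
  Q 175.189.246.36: descend 10 ; hops seen [H2] ; pick H2
  add 55.141.128.0/17 -> H0 at depth 17
  Q 159.0.0.113: descend 100111110 ; hops seen [H2,H0] ; pick H0

== LOOKUPS ==
["H1","H3","H3","H1","H1","H1","H2","H2","H1","H1","H3","H3","H2","H0"]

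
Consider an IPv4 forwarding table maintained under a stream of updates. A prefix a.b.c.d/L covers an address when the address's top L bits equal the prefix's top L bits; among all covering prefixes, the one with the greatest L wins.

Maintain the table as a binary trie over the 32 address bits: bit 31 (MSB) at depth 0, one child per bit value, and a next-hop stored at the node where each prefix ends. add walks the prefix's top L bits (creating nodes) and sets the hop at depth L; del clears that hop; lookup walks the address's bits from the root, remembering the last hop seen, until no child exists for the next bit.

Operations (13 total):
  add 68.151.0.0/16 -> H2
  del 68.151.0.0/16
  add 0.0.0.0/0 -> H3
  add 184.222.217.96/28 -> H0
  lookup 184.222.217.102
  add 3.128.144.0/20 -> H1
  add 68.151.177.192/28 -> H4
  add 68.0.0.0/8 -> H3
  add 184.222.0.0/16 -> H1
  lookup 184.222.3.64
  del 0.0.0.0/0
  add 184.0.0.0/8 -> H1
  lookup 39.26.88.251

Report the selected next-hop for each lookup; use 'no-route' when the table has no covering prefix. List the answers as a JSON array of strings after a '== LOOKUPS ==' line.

Trace:
  + 68.151.0.0/16 (H2) depth=16
  - 68.151.0.0/16 clear@16
  + 0.0.0.0/0 (H3) depth=0
  + 184.222.217.96/28 (H0) depth=28
  lookup 184.222.217.102: bits 1011100011011110110110010110 walk d0:H3→d1:-→d2:-→d3:-→d4:-→d5:-→d6:-→d7:-→d8:-→d9:-→d10:-→d11:-→d12:-→d13:-→d14:-→d15:-→d16:-→d17:-→d18:-→d19:-→d20:-→d21:-→d22:-→d23:-→d24:-→d25:-→d26:-→d27:-→d28:H0 -> H0
  + 3.128.144.0/20 (H1) depth=20
  + 68.151.177.192/28 (H4) depth=28
  + 68.0.0.0/8 (H3) depth=8
  + 184.222.0.0/16 (H1) depth=16
  lookup 184.222.3.64: bits 1011100011011110 walk d0:H3→d1:-→d2:-→d3:-→d4:-→d5:-→d6:-→d7:-→d8:-→d9:-→d10:-→d11:-→d12:-→d13:-→d14:-→d15:-→d16:H1 -> H1
  - 0.0.0.0/0 clear@0
  + 184.0.0.0/8 (H1) depth=8
  lookup 39.26.88.251: bits 00 walk d0:-→d1:-→d2:- -> no-route

== LOOKUPS ==
["H0","H1","no-route"]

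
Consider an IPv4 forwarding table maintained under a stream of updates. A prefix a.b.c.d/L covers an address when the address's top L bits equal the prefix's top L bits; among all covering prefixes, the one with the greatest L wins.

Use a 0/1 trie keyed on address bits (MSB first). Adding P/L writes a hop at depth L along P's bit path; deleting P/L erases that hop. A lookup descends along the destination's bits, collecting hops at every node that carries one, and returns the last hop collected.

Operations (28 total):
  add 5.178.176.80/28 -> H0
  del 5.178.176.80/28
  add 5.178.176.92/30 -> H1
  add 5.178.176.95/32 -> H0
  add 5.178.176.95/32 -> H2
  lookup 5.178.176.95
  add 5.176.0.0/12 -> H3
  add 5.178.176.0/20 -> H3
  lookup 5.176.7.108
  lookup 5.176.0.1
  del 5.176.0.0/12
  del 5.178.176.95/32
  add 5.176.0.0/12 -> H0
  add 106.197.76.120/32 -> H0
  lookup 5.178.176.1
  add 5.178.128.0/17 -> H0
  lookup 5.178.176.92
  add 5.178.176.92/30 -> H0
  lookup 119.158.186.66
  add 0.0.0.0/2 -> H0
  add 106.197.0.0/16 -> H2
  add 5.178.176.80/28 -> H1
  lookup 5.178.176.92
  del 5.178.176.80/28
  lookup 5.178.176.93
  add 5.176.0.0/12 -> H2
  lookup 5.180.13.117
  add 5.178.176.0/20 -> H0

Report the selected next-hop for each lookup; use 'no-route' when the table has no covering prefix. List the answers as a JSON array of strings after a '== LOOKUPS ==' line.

Apply in order:
  + 5.178.176.80/28 (H0) depth=28
  del 5.178.176.80/28 (clear depth 28)
  + 5.178.176.92/30 (H1) depth=30
  + 5.178.176.95/32 (H0) depth=32
  + 5.178.176.95/32 (H2) depth=32
  Q 5.178.176.95: descend 00000101101100101011000001011111 ; hops seen [H1,H2] ; pick H2
  + 5.176.0.0/12 (H3) depth=12
  + 5.178.176.0/20 (H3) depth=20
  Q 5.176.7.108: descend 00000101101100 ; hops seen [H3] ; pick H3
  Q 5.176.0.1: descend 00000101101100 ; hops seen [H3] ; pick H3
  del 5.176.0.0/12 (clear depth 12)
  del 5.178.176.95/32 (clear depth 32)
  + 5.176.0.0/12 (H0) depth=12
  + 106.197.76.120/32 (H0) depth=32
  Q 5.178.176.1: descend 0000010110110010101100000 ; hops seen [H0,H3] ; pick H3
  + 5.178.128.0/17 (H0) depth=17
  Q 5.178.176.92: descend 000001011011001010110000010111 ; hops seen [H0,H0,H3,H1] ; pick H1
  + 5.178.176.92/30 (H0) depth=30
  Q 119.158.186.66: descend 011 ; hops seen [∅] ; pick no-route
  + 0.0.0.0/2 (H0) depth=2
  + 106.197.0.0/16 (H2) depth=16
  + 5.178.176.80/28 (H1) depth=28
  Q 5.178.176.92: descend 000001011011001010110000010111 ; hops seen [H0,H0,H0,H3,H1,H0] ; pick H0
  del 5.178.176.80/28 (clear depth 28)
  Q 5.178.176.93: descend 000001011011001010110000010111 ; hops seen [H0,H0,H0,H3,H0] ; pick H0
  + 5.176.0.0/12 (H2) depth=12
  Q 5.180.13.117: descend 0000010110110 ; hops seen [H0,H2] ; pick H2
  + 5.178.176.0/20 (H0) depth=20

== LOOKUPS ==
["H2","H3","H3","H3","H1","no-route","H0","H0","H2"]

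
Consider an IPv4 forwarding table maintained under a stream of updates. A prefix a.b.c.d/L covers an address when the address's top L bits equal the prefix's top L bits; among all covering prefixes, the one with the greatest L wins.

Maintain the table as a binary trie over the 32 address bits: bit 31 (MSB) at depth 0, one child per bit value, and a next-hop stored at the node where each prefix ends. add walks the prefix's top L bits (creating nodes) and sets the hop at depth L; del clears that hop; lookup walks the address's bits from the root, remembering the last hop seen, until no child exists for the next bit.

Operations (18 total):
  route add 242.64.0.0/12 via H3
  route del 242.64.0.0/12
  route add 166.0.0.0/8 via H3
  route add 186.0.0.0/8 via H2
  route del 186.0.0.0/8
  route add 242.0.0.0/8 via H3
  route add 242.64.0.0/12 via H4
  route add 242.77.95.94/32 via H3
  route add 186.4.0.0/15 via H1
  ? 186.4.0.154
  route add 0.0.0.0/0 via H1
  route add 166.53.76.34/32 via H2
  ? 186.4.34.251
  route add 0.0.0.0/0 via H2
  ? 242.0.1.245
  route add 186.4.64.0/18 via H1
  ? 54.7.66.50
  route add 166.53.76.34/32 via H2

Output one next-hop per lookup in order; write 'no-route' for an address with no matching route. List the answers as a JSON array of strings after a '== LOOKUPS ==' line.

Process each operation:
  add 242.64.0.0/12 -> H3 at depth 12
  del 242.64.0.0/12 (clear depth 12)
  add 166.0.0.0/8 -> H3 at depth 8
  add 186.0.0.0/8 -> H2 at depth 8
  del 186.0.0.0/8 (clear depth 8)
  add 242.0.0.0/8 -> H3 at depth 8
  add 242.64.0.0/12 -> H4 at depth 12
  add 242.77.95.94/32 -> H3 at depth 32
  add 186.4.0.0/15 -> H1 at depth 15
  Q 186.4.0.154: descend 101110100000010 ; hops seen [H1] ; pick H1
  add 0.0.0.0/0 -> H1 at depth 0
  add 166.53.76.34/32 -> H2 at depth 32
  Q 186.4.34.251: descend 101110100000010 ; hops seen [H1,H1] ; pick H1
  add 0.0.0.0/0 -> H2 at depth 0
  Q 242.0.1.245: descend 111100100 ; hops seen [H2,H3] ; pick H3
  add 186.4.64.0/18 -> H1 at depth 18
  Q 54.7.66.50: descend ε ; hops seen [H2] ; pick H2
  add 166.53.76.34/32 -> H2 at depth 32

== LOOKUPS ==
["H1","H1","H3","H2"]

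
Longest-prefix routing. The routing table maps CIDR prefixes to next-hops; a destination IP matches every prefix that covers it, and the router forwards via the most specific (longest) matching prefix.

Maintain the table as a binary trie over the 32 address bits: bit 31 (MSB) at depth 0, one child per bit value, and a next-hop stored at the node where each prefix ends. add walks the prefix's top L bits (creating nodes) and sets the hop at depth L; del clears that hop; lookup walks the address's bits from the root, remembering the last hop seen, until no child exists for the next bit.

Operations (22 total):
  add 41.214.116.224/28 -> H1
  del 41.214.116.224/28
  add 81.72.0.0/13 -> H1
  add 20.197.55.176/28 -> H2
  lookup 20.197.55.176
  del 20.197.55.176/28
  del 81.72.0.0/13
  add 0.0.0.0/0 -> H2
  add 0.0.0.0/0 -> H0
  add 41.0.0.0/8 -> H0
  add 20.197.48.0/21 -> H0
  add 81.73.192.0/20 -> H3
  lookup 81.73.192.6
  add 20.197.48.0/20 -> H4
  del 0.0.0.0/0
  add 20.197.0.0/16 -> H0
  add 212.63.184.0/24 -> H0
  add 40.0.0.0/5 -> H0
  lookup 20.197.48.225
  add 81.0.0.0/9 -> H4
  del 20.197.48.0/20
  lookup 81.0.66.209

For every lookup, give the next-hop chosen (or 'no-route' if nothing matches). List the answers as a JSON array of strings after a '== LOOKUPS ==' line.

Process each operation:
  add 41.214.116.224/28 -> H1 at depth 28
  - 41.214.116.224/28 clear@28
  add 81.72.0.0/13 -> H1 at depth 13
  add 20.197.55.176/28 -> H2 at depth 28
  lookup 20.197.55.176: bits 0001010011000101001101111011 walk d0:-→d1:-→d2:-→d3:-→d4:-→d5:-→d6:-→d7:-→d8:-→d9:-→d10:-→d11:-→d12:-→d13:-→d14:-→d15:-→d16:-→d17:-→d18:-→d19:-→d20:-→d21:-→d22:-→d23:-→d24:-→d25:-→d26:-→d27:-→d28:H2 -> H2
  - 20.197.55.176/28 clear@28
  - 81.72.0.0/13 clear@13
  add 0.0.0.0/0 -> H2 at depth 0
  add 0.0.0.0/0 -> H0 at depth 0
  add 41.0.0.0/8 -> H0 at depth 8
  add 20.197.48.0/21 -> H0 at depth 21
  add 81.73.192.0/20 -> H3 at depth 20
  lookup 81.73.192.6: bits 01010001010010011100 walk d0:H0→d1:-→d2:-→d3:-→d4:-→d5:-→d6:-→d7:-→d8:-→d9:-→d10:-→d11:-→d12:-→d13:-→d14:-→d15:-→d16:-→d17:-→d18:-→d19:-→d20:H3 -> H3
  add 20.197.48.0/20 -> H4 at depth 20
  - 0.0.0.0/0 clear@0
  add 20.197.0.0/16 -> H0 at depth 16
  add 212.63.184.0/24 -> H0 at depth 24
  add 40.0.0.0/5 -> H0 at depth 5
  lookup 20.197.48.225: bits 000101001100010100110 walk d0:-→d1:-→d2:-→d3:-→d4:-→d5:-→d6:-→d7:-→d8:-→d9:-→d10:-→d11:-→d12:-→d13:-→d14:-→d15:-→d16:H0→d17:-→d18:-→d19:-→d20:H4→d21:H0 -> H0
  add 81.0.0.0/9 -> H4 at depth 9
  - 20.197.48.0/20 clear@20
  lookup 81.0.66.209: bits 010100010 walk d0:-→d1:-→d2:-→d3:-→d4:-→d5:-→d6:-→d7:-→d8:-→d9:H4 -> H4

== LOOKUPS ==
["H2","H3","H0","H4"]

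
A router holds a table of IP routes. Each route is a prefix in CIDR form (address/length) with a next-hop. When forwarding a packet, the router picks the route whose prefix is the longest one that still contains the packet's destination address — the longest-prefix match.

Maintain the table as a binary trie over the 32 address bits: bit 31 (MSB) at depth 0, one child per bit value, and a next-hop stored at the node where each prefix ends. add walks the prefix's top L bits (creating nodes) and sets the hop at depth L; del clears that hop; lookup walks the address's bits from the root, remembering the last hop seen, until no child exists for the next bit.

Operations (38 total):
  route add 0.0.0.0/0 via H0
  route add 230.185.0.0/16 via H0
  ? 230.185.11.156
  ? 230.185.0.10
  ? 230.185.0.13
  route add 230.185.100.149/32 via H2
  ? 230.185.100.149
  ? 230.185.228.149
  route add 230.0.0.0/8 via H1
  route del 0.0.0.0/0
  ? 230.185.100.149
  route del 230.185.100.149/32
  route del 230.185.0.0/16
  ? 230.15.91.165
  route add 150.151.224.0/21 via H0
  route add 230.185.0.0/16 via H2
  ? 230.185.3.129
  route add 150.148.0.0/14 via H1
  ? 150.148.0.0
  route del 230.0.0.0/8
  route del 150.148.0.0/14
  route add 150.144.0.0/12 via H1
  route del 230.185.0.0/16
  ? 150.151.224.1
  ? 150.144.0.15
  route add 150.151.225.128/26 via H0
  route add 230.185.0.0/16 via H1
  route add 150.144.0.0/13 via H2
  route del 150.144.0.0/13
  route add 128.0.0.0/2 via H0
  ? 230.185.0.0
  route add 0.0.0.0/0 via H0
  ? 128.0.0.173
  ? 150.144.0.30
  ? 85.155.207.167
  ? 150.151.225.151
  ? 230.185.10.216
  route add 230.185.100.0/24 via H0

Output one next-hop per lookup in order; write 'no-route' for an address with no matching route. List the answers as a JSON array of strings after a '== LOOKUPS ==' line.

Trace:
  add 0.0.0.0/0 -> H0 at depth 0
  add 230.185.0.0/16 -> H0 at depth 16
  ? 230.185.11.156  path d0:H0→d1:-→d2:-→d3:-→d4:-→d5:-→d6:-→d7:-→d8:-→d9:-→d10:-→d11:-→d12:-→d13:-→d14:-→d15:-→d16:H0  best=H0
  ? 230.185.0.10  path d0:H0→d1:-→d2:-→d3:-→d4:-→d5:-→d6:-→d7:-→d8:-→d9:-→d10:-→d11:-→d12:-→d13:-→d14:-→d15:-→d16:H0  best=H0
  ? 230.185.0.13  path d0:H0→d1:-→d2:-→d3:-→d4:-→d5:-→d6:-→d7:-→d8:-→d9:-→d10:-→d11:-→d12:-→d13:-→d14:-→d15:-→d16:H0  best=H0
  add 230.185.100.149/32 -> H2 at depth 32
  ? 230.185.100.149  path d0:H0→d1:-→d2:-→d3:-→d4:-→d5:-→d6:-→d7:-→d8:-→d9:-→d10:-→d11:-→d12:-→d13:-→d14:-→d15:-→d16:H0→d17:-→d18:-→d19:-→d20:-→d21:-→d22:-→d23:-→d24:-→d25:-→d26:-→d27:-→d28:-→d29:-→d30:-→d31:-→d32:H2  best=H2
  ? 230.185.228.149  path d0:H0→d1:-→d2:-→d3:-→d4:-→d5:-→d6:-→d7:-→d8:-→d9:-→d10:-→d11:-→d12:-→d13:-→d14:-→d15:-→d16:H0  best=H0
  add 230.0.0.0/8 -> H1 at depth 8
  del 0.0.0.0/0 (clear depth 0)
  ? 230.185.100.149  path d0:-→d1:-→d2:-→d3:-→d4:-→d5:-→d6:-→d7:-→d8:H1→d9:-→d10:-→d11:-→d12:-→d13:-→d14:-→d15:-→d16:H0→d17:-→d18:-→d19:-→d20:-→d21:-→d22:-→d23:-→d24:-→d25:-→d26:-→d27:-→d28:-→d29:-→d30:-→d31:-→d32:H2  best=H2
  del 230.185.100.149/32 (clear depth 32)
  del 230.185.0.0/16 (clear depth 16)
  ? 230.15.91.165  path d0:-→d1:-→d2:-→d3:-→d4:-→d5:-→d6:-→d7:-→d8:H1  best=H1
  add 150.151.224.0/21 -> H0 at depth 21
  add 230.185.0.0/16 -> H2 at depth 16
  ? 230.185.3.129  path d0:-→d1:-→d2:-→d3:-→d4:-→d5:-→d6:-→d7:-→d8:H1→d9:-→d10:-→d11:-→d12:-→d13:-→d14:-→d15:-→d16:H2→d17:-  best=H2
  add 150.148.0.0/14 -> H1 at depth 14
  ? 150.148.0.0  path d0:-→d1:-→d2:-→d3:-→d4:-→d5:-→d6:-→d7:-→d8:-→d9:-→d10:-→d11:-→d12:-→d13:-→d14:H1  best=H1
  del 230.0.0.0/8 (clear depth 8)
  del 150.148.0.0/14 (clear depth 14)
  add 150.144.0.0/12 -> H1 at depth 12
  del 230.185.0.0/16 (clear depth 16)
  ? 150.151.224.1  path d0:-→d1:-→d2:-→d3:-→d4:-→d5:-→d6:-→d7:-→d8:-→d9:-→d10:-→d11:-→d12:H1→d13:-→d14:-→d15:-→d16:-→d17:-→d18:-→d19:-→d20:-→d21:H0  best=H0
  ? 150.144.0.15  path d0:-→d1:-→d2:-→d3:-→d4:-→d5:-→d6:-→d7:-→d8:-→d9:-→d10:-→d11:-→d12:H1→d13:-  best=H1
  add 150.151.225.128/26 -> H0 at depth 26
  add 230.185.0.0/16 -> H1 at depth 16
  add 150.144.0.0/13 -> H2 at depth 13
  del 150.144.0.0/13 (clear depth 13)
  add 128.0.0.0/2 -> H0 at depth 2
  ? 230.185.0.0  path d0:-→d1:-→d2:-→d3:-→d4:-→d5:-→d6:-→d7:-→d8:-→d9:-→d10:-→d11:-→d12:-→d13:-→d14:-→d15:-→d16:H1→d17:-  best=H1
  add 0.0.0.0/0 -> H0 at depth 0
  ? 128.0.0.173  path d0:H0→d1:-→d2:H0→d3:-  best=H0
  ? 150.144.0.30  path d0:H0→d1:-→d2:H0→d3:-→d4:-→d5:-→d6:-→d7:-→d8:-→d9:-→d10:-→d11:-→d12:H1→d13:-  best=H1
  ? 85.155.207.167  path d0:H0  best=H0
  ? 150.151.225.151  path d0:H0→d1:-→d2:H0→d3:-→d4:-→d5:-→d6:-→d7:-→d8:-→d9:-→d10:-→d11:-→d12:H1→d13:-→d14:-→d15:-→d16:-→d17:-→d18:-→d19:-→d20:-→d21:H0→d22:-→d23:-→d24:-→d25:-→d26:H0  best=H0
  ? 230.185.10.216  path d0:H0→d1:-→d2:-→d3:-→d4:-→d5:-→d6:-→d7:-→d8:-→d9:-→d10:-→d11:-→d12:-→d13:-→d14:-→d15:-→d16:H1→d17:-  best=H1
  add 230.185.100.0/24 -> H0 at depth 24

== LOOKUPS ==
["H0","H0","H0","H2","H0","H2","H1","H2","H1","H0","H1","H1","H0","H1","H0","H0","H1"]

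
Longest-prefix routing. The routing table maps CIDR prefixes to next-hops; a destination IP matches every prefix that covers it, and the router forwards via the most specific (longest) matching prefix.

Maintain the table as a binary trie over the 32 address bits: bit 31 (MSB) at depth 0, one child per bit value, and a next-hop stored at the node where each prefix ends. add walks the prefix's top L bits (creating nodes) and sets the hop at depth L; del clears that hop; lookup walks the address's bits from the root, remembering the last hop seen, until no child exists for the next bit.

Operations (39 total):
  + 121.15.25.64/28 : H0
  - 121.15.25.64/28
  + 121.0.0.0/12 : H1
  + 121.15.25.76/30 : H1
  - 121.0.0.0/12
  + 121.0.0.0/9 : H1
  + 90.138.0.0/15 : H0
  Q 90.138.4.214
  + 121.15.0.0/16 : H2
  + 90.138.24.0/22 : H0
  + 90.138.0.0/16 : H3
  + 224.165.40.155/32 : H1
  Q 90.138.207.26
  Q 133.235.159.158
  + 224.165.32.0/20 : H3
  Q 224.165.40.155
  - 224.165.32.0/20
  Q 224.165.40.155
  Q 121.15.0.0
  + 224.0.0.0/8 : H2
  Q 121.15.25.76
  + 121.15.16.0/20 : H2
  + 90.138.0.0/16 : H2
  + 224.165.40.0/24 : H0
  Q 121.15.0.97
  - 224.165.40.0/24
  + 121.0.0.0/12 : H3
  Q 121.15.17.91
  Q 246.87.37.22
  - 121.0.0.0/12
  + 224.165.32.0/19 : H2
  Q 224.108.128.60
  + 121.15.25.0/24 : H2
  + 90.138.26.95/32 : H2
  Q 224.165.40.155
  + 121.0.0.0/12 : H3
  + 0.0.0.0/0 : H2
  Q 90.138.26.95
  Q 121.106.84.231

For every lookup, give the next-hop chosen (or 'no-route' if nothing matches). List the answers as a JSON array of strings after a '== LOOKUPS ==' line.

Trace:
  + 121.15.25.64/28 (H0) depth=28
  del 121.15.25.64/28 (clear depth 28)
  + 121.0.0.0/12 (H1) depth=12
  + 121.15.25.76/30 (H1) depth=30
  del 121.0.0.0/12 (clear depth 12)
  + 121.0.0.0/9 (H1) depth=9
  + 90.138.0.0/15 (H0) depth=15
  Q 90.138.4.214: descend 010110101000101 ; hops seen [H0] ; pick H0
  + 121.15.0.0/16 (H2) depth=16
  + 90.138.24.0/22 (H0) depth=22
  + 90.138.0.0/16 (H3) depth=16
  + 224.165.40.155/32 (H1) depth=32
  Q 90.138.207.26: descend 0101101010001010 ; hops seen [H0,H3] ; pick H3
  Q 133.235.159.158: descend 1 ; hops seen [∅] ; pick no-route
  + 224.165.32.0/20 (H3) depth=20
  Q 224.165.40.155: descend 11100000101001010010100010011011 ; hops seen [H3,H1] ; pick H1
  del 224.165.32.0/20 (clear depth 20)
  Q 224.165.40.155: descend 11100000101001010010100010011011 ; hops seen [H1] ; pick H1
  Q 121.15.0.0: descend 0111100100001111000 ; hops seen [H1,H2] ; pick H2
  + 224.0.0.0/8 (H2) depth=8
  Q 121.15.25.76: descend 011110010000111100011001010011 ; hops seen [H1,H2,H1] ; pick H1
  + 121.15.16.0/20 (H2) depth=20
  + 90.138.0.0/16 (H2) depth=16
  + 224.165.40.0/24 (H0) depth=24
  Q 121.15.0.97: descend 0111100100001111000 ; hops seen [H1,H2] ; pick H2
  del 224.165.40.0/24 (clear depth 24)
  + 121.0.0.0/12 (H3) depth=12
  Q 121.15.17.91: descend 01111001000011110001 ; hops seen [H1,H3,H2,H2] ; pick H2
  Q 246.87.37.22: descend 111 ; hops seen [∅] ; pick no-route
  del 121.0.0.0/12 (clear depth 12)
  + 224.165.32.0/19 (H2) depth=19
  Q 224.108.128.60: descend 11100000 ; hops seen [H2] ; pick H2
  + 121.15.25.0/24 (H2) depth=24
  + 90.138.26.95/32 (H2) depth=32
  Q 224.165.40.155: descend 11100000101001010010100010011011 ; hops seen [H2,H2,H1] ; pick H1
  + 121.0.0.0/12 (H3) depth=12
  + 0.0.0.0/0 (H2) depth=0
  Q 90.138.26.95: descend 01011010100010100001101001011111 ; hops seen [H2,H0,H2,H0,H2] ; pick H2
  Q 121.106.84.231: descend 011110010 ; hops seen [H2,H1] ; pick H1

== LOOKUPS ==
["H0","H3","no-route","H1","H1","H2","H1","H2","H2","no-route","H2","H1","H2","H1"]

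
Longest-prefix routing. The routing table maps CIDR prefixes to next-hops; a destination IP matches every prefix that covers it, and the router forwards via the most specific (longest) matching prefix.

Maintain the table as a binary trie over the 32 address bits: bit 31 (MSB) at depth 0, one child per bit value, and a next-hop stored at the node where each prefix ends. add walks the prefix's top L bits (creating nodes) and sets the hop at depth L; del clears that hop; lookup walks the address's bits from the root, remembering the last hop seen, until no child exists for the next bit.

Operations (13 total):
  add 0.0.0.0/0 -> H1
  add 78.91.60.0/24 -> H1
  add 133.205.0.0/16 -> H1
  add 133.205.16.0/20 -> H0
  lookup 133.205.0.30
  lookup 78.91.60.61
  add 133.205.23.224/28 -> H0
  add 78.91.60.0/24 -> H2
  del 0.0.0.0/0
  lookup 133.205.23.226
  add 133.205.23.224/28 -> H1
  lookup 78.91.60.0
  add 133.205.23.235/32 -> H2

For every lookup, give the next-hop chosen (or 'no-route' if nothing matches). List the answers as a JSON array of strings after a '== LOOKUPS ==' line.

Apply in order:
  add 0.0.0.0/0 -> H1 at depth 0
  add 78.91.60.0/24 -> H1 at depth 24
  add 133.205.0.0/16 -> H1 at depth 16
  add 133.205.16.0/20 -> H0 at depth 20
  lookup 133.205.0.30: bits 1000010111001101000 walk d0:H1→d1:-→d2:-→d3:-→d4:-→d5:-→d6:-→d7:-→d8:-→d9:-→d10:-→d11:-→d12:-→d13:-→d14:-→d15:-→d16:H1→d17:-→d18:-→d19:- -> H1
  lookup 78.91.60.61: bits 010011100101101100111100 walk d0:H1→d1:-→d2:-→d3:-→d4:-→d5:-→d6:-→d7:-→d8:-→d9:-→d10:-→d11:-→d12:-→d13:-→d14:-→d15:-→d16:-→d17:-→d18:-→d19:-→d20:-→d21:-→d22:-→d23:-→d24:H1 -> H1
  add 133.205.23.224/28 -> H0 at depth 28
  add 78.91.60.0/24 -> H2 at depth 24
  del 0.0.0.0/0 (clear depth 0)
  lookup 133.205.23.226: bits 1000010111001101000101111110 walk d0:-→d1:-→d2:-→d3:-→d4:-→d5:-→d6:-→d7:-→d8:-→d9:-→d10:-→d11:-→d12:-→d13:-→d14:-→d15:-→d16:H1→d17:-→d18:-→d19:-→d20:H0→d21:-→d22:-→d23:-→d24:-→d25:-→d26:-→d27:-→d28:H0 -> H0
  add 133.205.23.224/28 -> H1 at depth 28
  lookup 78.91.60.0: bits 010011100101101100111100 walk d0:-→d1:-→d2:-→d3:-→d4:-→d5:-→d6:-→d7:-→d8:-→d9:-→d10:-→d11:-→d12:-→d13:-→d14:-→d15:-→d16:-→d17:-→d18:-→d19:-→d20:-→d21:-→d22:-→d23:-→d24:H2 -> H2
  add 133.205.23.235/32 -> H2 at depth 32

== LOOKUPS ==
["H1","H1","H0","H2"]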